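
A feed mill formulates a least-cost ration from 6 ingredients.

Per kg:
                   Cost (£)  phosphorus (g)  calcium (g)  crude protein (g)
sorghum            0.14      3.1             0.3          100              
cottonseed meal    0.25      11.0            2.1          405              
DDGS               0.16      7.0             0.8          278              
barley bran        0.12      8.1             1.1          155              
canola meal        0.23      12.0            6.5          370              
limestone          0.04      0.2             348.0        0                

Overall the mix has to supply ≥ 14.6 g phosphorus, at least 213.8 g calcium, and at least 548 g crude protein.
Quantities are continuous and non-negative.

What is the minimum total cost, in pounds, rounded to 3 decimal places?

Let x1 = kg of sorghum, x2 = kg of cottonseed meal, x3 = kg of DDGS, x4 = kg of barley bran, x5 = kg of canola meal, x6 = kg of limestone.
Minimize 0.14x1 + 0.25x2 + 0.16x3 + 0.12x4 + 0.23x5 + 0.04x6 s.t.:
  3.1x1 + 11x2 + 7x3 + 8.1x4 + 12x5 + 0.2x6 ≥ 14.6   (phosphorus)
  0.3x1 + 2.1x2 + 0.8x3 + 1.1x4 + 6.5x5 + 348x6 ≥ 213.8   (calcium)
  100x1 + 405x2 + 278x3 + 155x4 + 370x5 ≥ 548   (crude protein)
  x1, x2, x3, x4, x5, x6 ≥ 0.
At the optimum only DDGS, canola meal, limestone are positive (sorghum, cottonseed meal, barley bran = 0). Binding constraints: phosphorus, calcium, crude protein.
So DDGS = 1.634 kg, canola meal = 0.2535 kg, limestone = 0.6059 kg.
Objective = 0.16·1.634 + 0.23·0.2535 + 0.04·0.6059 = 0.34398.

£0.344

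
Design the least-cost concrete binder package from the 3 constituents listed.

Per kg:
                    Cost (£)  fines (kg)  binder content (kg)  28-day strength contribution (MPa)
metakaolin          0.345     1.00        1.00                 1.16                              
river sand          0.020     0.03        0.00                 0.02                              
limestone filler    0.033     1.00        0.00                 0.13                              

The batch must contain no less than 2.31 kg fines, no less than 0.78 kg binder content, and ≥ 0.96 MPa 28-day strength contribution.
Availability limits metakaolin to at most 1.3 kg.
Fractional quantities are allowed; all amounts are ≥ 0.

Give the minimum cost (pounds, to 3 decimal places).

£0.320

Let x1 = kg of metakaolin, x2 = kg of river sand, x3 = kg of limestone filler.
Minimise 0.345x1 + 0.02x2 + 0.033x3 with:
  1x1 + 0.03x2 + 1x3 ≥ 2.31   (fines)
  1x1 ≥ 0.78   (binder content)
  1.16x1 + 0.02x2 + 0.13x3 ≥ 0.96   (28-day strength contribution)
  x1 ≤ 1.3
  x1, x2, x3 ≥ 0.
The minimum-cost mix takes nothing from river sand — only metakaolin, limestone filler. There the fines and binder content constraints are tight.
Solving gives x1 = 0.78, x3 = 1.53.
Objective = 0.345·0.78 + 0.033·1.53 = 0.31959.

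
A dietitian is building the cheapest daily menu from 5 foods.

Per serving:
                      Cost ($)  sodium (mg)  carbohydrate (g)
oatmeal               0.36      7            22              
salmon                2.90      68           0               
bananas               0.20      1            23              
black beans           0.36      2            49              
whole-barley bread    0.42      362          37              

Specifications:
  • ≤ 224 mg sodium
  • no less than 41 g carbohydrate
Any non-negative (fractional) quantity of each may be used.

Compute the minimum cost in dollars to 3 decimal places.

Let x1 = servings of oatmeal, x2 = servings of salmon, x3 = servings of bananas, x4 = servings of black beans, x5 = servings of whole-barley bread.
Minimise 0.36x1 + 2.9x2 + 0.2x3 + 0.36x4 + 0.42x5 with:
  7x1 + 68x2 + 1x3 + 2x4 + 362x5 ≤ 224   (sodium)
  22x1 + 23x3 + 49x4 + 37x5 ≥ 41   (carbohydrate)
  x1, x2, x3, x4, x5 ≥ 0.
The optimal basis is {black beans}; oatmeal, salmon, bananas, whole-barley bread drop out. There the carbohydrate constraint is tight.
So black beans = 0.8367 servings.
Objective = 0.36·0.8367 = 0.30121.

$0.301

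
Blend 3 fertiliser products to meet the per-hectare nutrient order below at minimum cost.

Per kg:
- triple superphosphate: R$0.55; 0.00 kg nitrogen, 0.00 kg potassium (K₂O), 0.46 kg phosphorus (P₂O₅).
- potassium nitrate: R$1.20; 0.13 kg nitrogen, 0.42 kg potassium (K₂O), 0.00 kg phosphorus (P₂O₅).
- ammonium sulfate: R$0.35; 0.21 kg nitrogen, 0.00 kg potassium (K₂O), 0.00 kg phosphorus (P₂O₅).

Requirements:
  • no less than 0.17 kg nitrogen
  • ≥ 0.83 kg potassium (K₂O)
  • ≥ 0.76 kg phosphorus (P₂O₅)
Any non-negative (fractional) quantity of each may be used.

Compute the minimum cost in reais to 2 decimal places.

This is a linear program. Let x1 = kg of triple superphosphate, x2 = kg of potassium nitrate, x3 = kg of ammonium sulfate.
min 0.55x1 + 1.2x2 + 0.35x3 s.t.:
  0.13x2 + 0.21x3 ≥ 0.17   (nitrogen)
  0.42x2 ≥ 0.83   (potassium (K₂O))
  0.46x1 ≥ 0.76   (phosphorus (P₂O₅))
  x1, x2, x3 ≥ 0.
The cheapest feasible vertex uses only triple superphosphate, potassium nitrate; ammonium sulfate is not used. The potassium (K₂O) and phosphorus (P₂O₅) requirements are met with equality.
That vertex is x1 = 1.652, x2 = 1.976.
Hence cost = 0.55·1.652 + 1.2·1.976 = R$3.2798.

R$3.28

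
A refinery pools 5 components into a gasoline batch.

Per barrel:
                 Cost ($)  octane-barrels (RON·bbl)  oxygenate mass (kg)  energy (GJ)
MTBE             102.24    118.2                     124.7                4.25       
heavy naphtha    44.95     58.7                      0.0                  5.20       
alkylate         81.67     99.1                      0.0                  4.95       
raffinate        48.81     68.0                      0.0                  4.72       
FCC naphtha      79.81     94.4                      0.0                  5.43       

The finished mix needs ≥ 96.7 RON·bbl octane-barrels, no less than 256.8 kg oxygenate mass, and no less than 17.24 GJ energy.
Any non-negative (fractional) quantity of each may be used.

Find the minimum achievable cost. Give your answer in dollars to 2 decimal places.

Set it up as a linear program. Let x1 = barrels of MTBE, x2 = barrels of heavy naphtha, x3 = barrels of alkylate, x4 = barrels of raffinate, x5 = barrels of FCC naphtha.
Minimize 102.24x1 + 44.95x2 + 81.67x3 + 48.81x4 + 79.81x5 subject to:
  118.2x1 + 58.7x2 + 99.1x3 + 68x4 + 94.4x5 ≥ 96.7   (octane-barrels)
  124.7x1 ≥ 256.8   (oxygenate mass)
  4.25x1 + 5.2x2 + 4.95x3 + 4.72x4 + 5.43x5 ≥ 17.24   (energy)
  x1, x2, x3, x4, x5 ≥ 0.
The minimum-cost mix takes nothing from alkylate, raffinate, FCC naphtha — only MTBE, heavy naphtha. There the oxygenate mass and energy constraints are tight.
Optimal quantities: MTBE = 2.05934 barrels, heavy naphtha = 1.63227 barrels.
Hence cost = 102.24·2.05934 + 44.95·1.63227 = $283.9175.

$283.92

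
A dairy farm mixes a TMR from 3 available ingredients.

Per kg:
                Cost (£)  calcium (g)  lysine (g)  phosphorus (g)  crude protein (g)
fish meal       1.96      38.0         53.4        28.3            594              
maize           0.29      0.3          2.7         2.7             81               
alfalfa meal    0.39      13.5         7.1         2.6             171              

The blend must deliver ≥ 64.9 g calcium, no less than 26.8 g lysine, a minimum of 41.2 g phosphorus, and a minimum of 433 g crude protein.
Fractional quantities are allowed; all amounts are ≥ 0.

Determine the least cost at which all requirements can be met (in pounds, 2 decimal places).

Treat it as an LP. Let x1 = kg of fish meal, x2 = kg of maize, x3 = kg of alfalfa meal.
Minimise 1.96x1 + 0.29x2 + 0.39x3 with:
  38x1 + 0.3x2 + 13.5x3 ≥ 64.9   (calcium)
  53.4x1 + 2.7x2 + 7.1x3 ≥ 26.8   (lysine)
  28.3x1 + 2.7x2 + 2.6x3 ≥ 41.2   (phosphorus)
  594x1 + 81x2 + 171x3 ≥ 433   (crude protein)
  x1, x2, x3 ≥ 0.
The minimum-cost mix takes nothing from maize — only fish meal, alfalfa meal. The calcium and phosphorus requirements are met with equality.
So fish meal = 1.368 kg, alfalfa meal = 0.957 kg.
Hence cost = 1.96·1.368 + 0.39·0.957 = £3.0545.

£3.05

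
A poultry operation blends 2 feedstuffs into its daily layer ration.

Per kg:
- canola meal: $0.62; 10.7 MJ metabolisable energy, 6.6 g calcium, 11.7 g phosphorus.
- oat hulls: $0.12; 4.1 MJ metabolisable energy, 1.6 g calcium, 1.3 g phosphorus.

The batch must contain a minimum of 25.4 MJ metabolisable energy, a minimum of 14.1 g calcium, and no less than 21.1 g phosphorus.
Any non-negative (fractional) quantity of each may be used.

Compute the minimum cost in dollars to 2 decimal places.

$1.25

This is a linear program. Let x1 = kg of canola meal, x2 = kg of oat hulls.
Minimise 0.62x1 + 0.12x2 with:
  10.7x1 + 4.1x2 ≥ 25.4   (metabolisable energy)
  6.6x1 + 1.6x2 ≥ 14.1   (calcium)
  11.7x1 + 1.3x2 ≥ 21.1   (phosphorus)
  x1, x2 ≥ 0.
Both inputs are positive at the optimum. The calcium and phosphorus requirements are met with equality.
Solving gives x1 = 1.522, x2 = 2.536.
Hence cost = 0.62·1.522 + 0.12·2.536 = $1.2480.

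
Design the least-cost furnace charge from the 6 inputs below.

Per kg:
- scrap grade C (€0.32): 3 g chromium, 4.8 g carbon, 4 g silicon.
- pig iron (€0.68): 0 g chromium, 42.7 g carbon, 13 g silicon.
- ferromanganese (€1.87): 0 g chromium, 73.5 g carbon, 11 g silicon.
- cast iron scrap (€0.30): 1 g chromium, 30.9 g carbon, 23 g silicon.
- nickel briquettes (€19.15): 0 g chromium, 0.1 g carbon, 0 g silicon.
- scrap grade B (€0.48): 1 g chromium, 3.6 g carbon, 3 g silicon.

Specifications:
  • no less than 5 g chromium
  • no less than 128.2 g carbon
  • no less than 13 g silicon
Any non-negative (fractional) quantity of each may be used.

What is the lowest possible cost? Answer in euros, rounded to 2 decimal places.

Let x1 = kg of scrap grade C, x2 = kg of pig iron, x3 = kg of ferromanganese, x4 = kg of cast iron scrap, x5 = kg of nickel briquettes, x6 = kg of scrap grade B.
Minimize 0.32x1 + 0.68x2 + 1.87x3 + 0.3x4 + 19.15x5 + 0.48x6 s.t.:
  3x1 + 1x4 + 1x6 ≥ 5   (chromium)
  4.8x1 + 42.7x2 + 73.5x3 + 30.9x4 + 0.1x5 + 3.6x6 ≥ 128.2   (carbon)
  4x1 + 13x2 + 11x3 + 23x4 + 3x6 ≥ 13   (silicon)
  x1, x2, x3, x4, x5, x6 ≥ 0.
At the optimum only scrap grade C, cast iron scrap are positive (pig iron, ferromanganese, nickel briquettes, scrap grade B = 0). The chromium and carbon requirements are met with equality.
So scrap grade C = 0.2992 kg, cast iron scrap = 4.102 kg.
Total cost: 0.32·0.2992 + 0.3·4.102 = 1.3263.

€1.33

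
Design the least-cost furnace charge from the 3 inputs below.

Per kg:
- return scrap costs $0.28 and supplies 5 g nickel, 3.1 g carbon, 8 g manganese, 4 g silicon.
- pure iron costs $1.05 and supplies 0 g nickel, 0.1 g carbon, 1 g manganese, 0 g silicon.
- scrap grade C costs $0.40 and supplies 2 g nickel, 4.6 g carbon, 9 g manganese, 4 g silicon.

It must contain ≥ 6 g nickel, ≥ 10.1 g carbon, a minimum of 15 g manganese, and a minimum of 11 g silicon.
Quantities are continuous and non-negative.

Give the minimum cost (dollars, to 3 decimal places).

$0.896

Treat it as an LP. Let x1 = kg of return scrap, x2 = kg of pure iron, x3 = kg of scrap grade C.
min 0.28x1 + 1.05x2 + 0.4x3 s.t.:
  5x1 + 2x3 ≥ 6   (nickel)
  3.1x1 + 0.1x2 + 4.6x3 ≥ 10.1   (carbon)
  8x1 + 1x2 + 9x3 ≥ 15   (manganese)
  4x1 + 4x3 ≥ 11   (silicon)
  x1, x2, x3 ≥ 0.
At the optimum only return scrap, scrap grade C are positive (pure iron = 0). There the carbon and silicon constraints are tight.
Optimal quantities: return scrap = 1.7 kg, scrap grade C = 1.05 kg.
Cost = 0.28·1.7 + 0.4·1.05 = 0.89600.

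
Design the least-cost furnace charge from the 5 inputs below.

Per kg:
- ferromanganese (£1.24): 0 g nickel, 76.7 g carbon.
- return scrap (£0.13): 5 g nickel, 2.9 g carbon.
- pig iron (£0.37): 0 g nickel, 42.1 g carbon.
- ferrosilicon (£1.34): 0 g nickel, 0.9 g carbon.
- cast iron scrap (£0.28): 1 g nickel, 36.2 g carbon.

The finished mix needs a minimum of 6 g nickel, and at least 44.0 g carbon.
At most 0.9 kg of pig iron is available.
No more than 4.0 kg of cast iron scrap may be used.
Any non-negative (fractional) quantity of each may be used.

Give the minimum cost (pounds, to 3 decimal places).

This is a linear program. Let x1 = kg of ferromanganese, x2 = kg of return scrap, x3 = kg of pig iron, x4 = kg of ferrosilicon, x5 = kg of cast iron scrap.
min 1.24x1 + 0.13x2 + 0.37x3 + 1.34x4 + 0.28x5 s.t.:
  5x2 + 1x5 ≥ 6   (nickel)
  76.7x1 + 2.9x2 + 42.1x3 + 0.9x4 + 36.2x5 ≥ 44   (carbon)
  x3 ≤ 0.9
  x5 ≤ 4
  x1, x2, x3, x4, x5 ≥ 0.
The cheapest feasible vertex uses only return scrap, cast iron scrap; ferromanganese, pig iron, ferrosilicon are not used. The nickel and carbon requirements are met with equality.
Solving gives x2 = 0.9725, x5 = 1.138.
Cost = 0.13·0.9725 + 0.28·1.138 = 0.44507.

£0.445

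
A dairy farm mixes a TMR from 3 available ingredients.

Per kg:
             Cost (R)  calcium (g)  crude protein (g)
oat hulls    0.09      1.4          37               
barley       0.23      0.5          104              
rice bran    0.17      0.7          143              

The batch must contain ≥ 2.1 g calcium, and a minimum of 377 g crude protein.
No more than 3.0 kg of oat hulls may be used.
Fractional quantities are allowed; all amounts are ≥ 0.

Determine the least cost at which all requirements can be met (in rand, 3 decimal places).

R0.458

Let x1 = kg of oat hulls, x2 = kg of barley, x3 = kg of rice bran.
Minimise 0.09x1 + 0.23x2 + 0.17x3 subject to:
  1.4x1 + 0.5x2 + 0.7x3 ≥ 2.1   (calcium)
  37x1 + 104x2 + 143x3 ≥ 377   (crude protein)
  x1 ≤ 3
  x1, x2, x3 ≥ 0.
The cheapest feasible vertex uses only oat hulls, rice bran; barley is not used. The calcium and crude protein requirements are met with equality.
Optimal quantities: oat hulls = 0.2088 kg, rice bran = 2.582 kg.
Cost = 0.09·0.2088 + 0.17·2.582 = 0.45773.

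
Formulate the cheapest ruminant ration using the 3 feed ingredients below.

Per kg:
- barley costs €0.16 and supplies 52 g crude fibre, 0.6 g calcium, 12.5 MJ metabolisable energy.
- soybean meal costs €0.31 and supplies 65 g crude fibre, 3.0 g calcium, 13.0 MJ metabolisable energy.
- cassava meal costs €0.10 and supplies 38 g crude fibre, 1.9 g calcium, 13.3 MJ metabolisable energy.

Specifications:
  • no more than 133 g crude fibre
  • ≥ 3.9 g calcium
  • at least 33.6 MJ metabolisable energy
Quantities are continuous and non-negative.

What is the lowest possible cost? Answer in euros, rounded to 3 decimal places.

This is a linear program. Let x1 = kg of barley, x2 = kg of soybean meal, x3 = kg of cassava meal.
Minimise 0.16x1 + 0.31x2 + 0.1x3 with:
  52x1 + 65x2 + 38x3 ≤ 133   (crude fibre)
  0.6x1 + 3x2 + 1.9x3 ≥ 3.9   (calcium)
  12.5x1 + 13x2 + 13.3x3 ≥ 33.6   (metabolisable energy)
  x1, x2, x3 ≥ 0.
At the optimum only cassava meal is positive (barley, soybean meal = 0). Binding constraint: metabolisable energy.
That vertex is x3 = 2.526.
Total cost: 0.1·2.526 = 0.25260.

€0.253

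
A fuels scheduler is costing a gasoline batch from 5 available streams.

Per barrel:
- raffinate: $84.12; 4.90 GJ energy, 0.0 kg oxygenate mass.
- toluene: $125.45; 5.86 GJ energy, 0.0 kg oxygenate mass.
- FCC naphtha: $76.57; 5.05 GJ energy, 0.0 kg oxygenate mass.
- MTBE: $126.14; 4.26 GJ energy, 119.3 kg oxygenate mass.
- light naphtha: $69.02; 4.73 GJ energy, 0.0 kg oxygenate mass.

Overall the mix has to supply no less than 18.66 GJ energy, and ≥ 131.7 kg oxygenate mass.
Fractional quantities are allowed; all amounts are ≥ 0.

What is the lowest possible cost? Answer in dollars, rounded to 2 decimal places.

$342.91

This is a linear program. Let x1 = barrels of raffinate, x2 = barrels of toluene, x3 = barrels of FCC naphtha, x4 = barrels of MTBE, x5 = barrels of light naphtha.
min 84.12x1 + 125.45x2 + 76.57x3 + 126.14x4 + 69.02x5 with:
  4.9x1 + 5.86x2 + 5.05x3 + 4.26x4 + 4.73x5 ≥ 18.66   (energy)
  119.3x4 ≥ 131.7   (oxygenate mass)
  x1, x2, x3, x4, x5 ≥ 0.
The cheapest feasible vertex uses only MTBE, light naphtha; raffinate, toluene, FCC naphtha are not used. The energy and oxygenate mass requirements are met with equality.
So MTBE = 1.1039 barrels, light naphtha = 2.9508 barrels.
Hence cost = 126.14·1.1039 + 69.02·2.9508 = $342.9102.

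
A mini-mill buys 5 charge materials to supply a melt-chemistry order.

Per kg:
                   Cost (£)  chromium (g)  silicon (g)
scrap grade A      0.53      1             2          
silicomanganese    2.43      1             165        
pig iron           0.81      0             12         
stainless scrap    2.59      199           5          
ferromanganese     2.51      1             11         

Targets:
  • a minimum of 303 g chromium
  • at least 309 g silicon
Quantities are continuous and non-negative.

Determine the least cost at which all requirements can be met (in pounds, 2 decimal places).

Treat it as an LP. Let x1 = kg of scrap grade A, x2 = kg of silicomanganese, x3 = kg of pig iron, x4 = kg of stainless scrap, x5 = kg of ferromanganese.
Minimise 0.53x1 + 2.43x2 + 0.81x3 + 2.59x4 + 2.51x5 with:
  1x1 + 1x2 + 199x4 + 1x5 ≥ 303   (chromium)
  2x1 + 165x2 + 12x3 + 5x4 + 11x5 ≥ 309   (silicon)
  x1, x2, x3, x4, x5 ≥ 0.
At the optimum only silicomanganese, stainless scrap are positive (scrap grade A, pig iron, ferromanganese = 0). The chromium and silicon requirements are met with equality.
So silicomanganese = 1.827 kg, stainless scrap = 1.513 kg.
Cost = 2.43·1.827 + 2.59·1.513 = 8.3583.

£8.36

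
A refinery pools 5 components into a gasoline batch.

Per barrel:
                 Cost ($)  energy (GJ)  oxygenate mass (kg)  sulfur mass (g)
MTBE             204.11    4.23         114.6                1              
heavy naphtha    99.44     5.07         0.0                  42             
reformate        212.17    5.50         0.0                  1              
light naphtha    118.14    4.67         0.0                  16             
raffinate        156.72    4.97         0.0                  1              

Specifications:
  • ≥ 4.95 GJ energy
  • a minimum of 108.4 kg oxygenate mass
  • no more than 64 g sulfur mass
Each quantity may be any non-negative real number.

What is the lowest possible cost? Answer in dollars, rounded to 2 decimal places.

$211.68

This is a linear program. Let x1 = barrels of MTBE, x2 = barrels of heavy naphtha, x3 = barrels of reformate, x4 = barrels of light naphtha, x5 = barrels of raffinate.
min 204.11x1 + 99.44x2 + 212.17x3 + 118.14x4 + 156.72x5 subject to:
  4.23x1 + 5.07x2 + 5.5x3 + 4.67x4 + 4.97x5 ≥ 4.95   (energy)
  114.6x1 ≥ 108.4   (oxygenate mass)
  1x1 + 42x2 + 1x3 + 16x4 + 1x5 ≤ 64   (sulfur mass)
  x1, x2, x3, x4, x5 ≥ 0.
The minimum-cost mix takes nothing from reformate, light naphtha, raffinate — only MTBE, heavy naphtha. There the energy and oxygenate mass constraints are tight.
Optimal quantities: MTBE = 0.9459 barrels, heavy naphtha = 0.18715 barrels.
Objective = 204.11·0.9459 + 99.44·0.18715 = 211.6778.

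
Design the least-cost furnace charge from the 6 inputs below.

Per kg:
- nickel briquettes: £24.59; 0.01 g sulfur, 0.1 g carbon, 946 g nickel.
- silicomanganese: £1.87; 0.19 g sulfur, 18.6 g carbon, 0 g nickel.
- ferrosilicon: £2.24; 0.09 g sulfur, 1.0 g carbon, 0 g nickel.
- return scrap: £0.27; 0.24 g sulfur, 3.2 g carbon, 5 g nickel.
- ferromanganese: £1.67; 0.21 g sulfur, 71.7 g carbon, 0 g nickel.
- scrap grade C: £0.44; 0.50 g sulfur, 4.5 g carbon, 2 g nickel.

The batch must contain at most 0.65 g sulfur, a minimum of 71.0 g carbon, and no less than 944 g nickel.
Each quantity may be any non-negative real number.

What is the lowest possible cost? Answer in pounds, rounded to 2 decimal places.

Let x1 = kg of nickel briquettes, x2 = kg of silicomanganese, x3 = kg of ferrosilicon, x4 = kg of return scrap, x5 = kg of ferromanganese, x6 = kg of scrap grade C.
Minimise 24.59x1 + 1.87x2 + 2.24x3 + 0.27x4 + 1.67x5 + 0.44x6 s.t.:
  0.01x1 + 0.19x2 + 0.09x3 + 0.24x4 + 0.21x5 + 0.5x6 ≤ 0.65   (sulfur)
  0.1x1 + 18.6x2 + 1x3 + 3.2x4 + 71.7x5 + 4.5x6 ≥ 71   (carbon)
  946x1 + 5x4 + 2x6 ≥ 944   (nickel)
  x1, x2, x3, x4, x5, x6 ≥ 0.
At the optimum only nickel briquettes, ferromanganese are positive (silicomanganese, ferrosilicon, return scrap, scrap grade C = 0). Binding constraints: carbon and nickel.
Solving gives x1 = 0.9979, x5 = 0.9888.
Total cost: 24.59·0.9979 + 1.67·0.9888 = 26.1897.

£26.19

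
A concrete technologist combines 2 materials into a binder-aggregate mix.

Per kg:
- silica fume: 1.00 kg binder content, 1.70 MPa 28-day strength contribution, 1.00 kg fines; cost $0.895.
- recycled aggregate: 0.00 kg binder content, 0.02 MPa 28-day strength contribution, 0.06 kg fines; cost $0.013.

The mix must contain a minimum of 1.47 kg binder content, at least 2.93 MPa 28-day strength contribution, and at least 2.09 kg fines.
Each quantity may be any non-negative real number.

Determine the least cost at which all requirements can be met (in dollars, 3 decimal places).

Set it up as a linear program. Let x1 = kg of silica fume, x2 = kg of recycled aggregate.
min 0.895x1 + 0.013x2 with:
  1x1 ≥ 1.47   (binder content)
  1.7x1 + 0.02x2 ≥ 2.93   (28-day strength contribution)
  1x1 + 0.06x2 ≥ 2.09   (fines)
  x1, x2 ≥ 0.
Both inputs are positive at the optimum. Binding constraints: 28-day strength contribution and fines.
Optimal quantities: silica fume = 1.634 kg, recycled aggregate = 7.598 kg.
Cost = 0.895·1.634 + 0.013·7.598 = 1.56120.

$1.561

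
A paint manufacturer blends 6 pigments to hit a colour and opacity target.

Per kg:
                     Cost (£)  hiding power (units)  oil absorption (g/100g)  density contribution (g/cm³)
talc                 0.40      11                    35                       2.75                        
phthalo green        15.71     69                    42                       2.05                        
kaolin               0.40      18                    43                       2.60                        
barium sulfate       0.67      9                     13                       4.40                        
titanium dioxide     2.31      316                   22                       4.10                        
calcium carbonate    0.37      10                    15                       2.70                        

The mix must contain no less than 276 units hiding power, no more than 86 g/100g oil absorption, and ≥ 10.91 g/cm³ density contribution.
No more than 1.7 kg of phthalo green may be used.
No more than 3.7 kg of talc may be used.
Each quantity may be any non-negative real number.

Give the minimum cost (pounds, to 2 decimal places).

Treat it as an LP. Let x1 = kg of talc, x2 = kg of phthalo green, x3 = kg of kaolin, x4 = kg of barium sulfate, x5 = kg of titanium dioxide, x6 = kg of calcium carbonate.
Minimize 0.4x1 + 15.71x2 + 0.4x3 + 0.67x4 + 2.31x5 + 0.37x6 s.t.:
  11x1 + 69x2 + 18x3 + 9x4 + 316x5 + 10x6 ≥ 276   (hiding power)
  35x1 + 42x2 + 43x3 + 13x4 + 22x5 + 15x6 ≤ 86   (oil absorption)
  2.75x1 + 2.05x2 + 2.6x3 + 4.4x4 + 4.1x5 + 2.7x6 ≥ 10.91   (density contribution)
  x2 ≤ 1.7
  x1 ≤ 3.7
  x1, x2, x3, x4, x5, x6 ≥ 0.
At the optimum only kaolin, titanium dioxide, calcium carbonate are positive (talc, phthalo green, barium sulfate = 0). The hiding power, oil absorption, density contribution requirements are met with equality.
Optimal quantities: kaolin = 0.9097 kg, titanium dioxide = 0.7579 kg, calcium carbonate = 2.014 kg.
Cost = 0.4·0.9097 + 2.31·0.7579 + 0.37·2.014 = 2.8598.

£2.86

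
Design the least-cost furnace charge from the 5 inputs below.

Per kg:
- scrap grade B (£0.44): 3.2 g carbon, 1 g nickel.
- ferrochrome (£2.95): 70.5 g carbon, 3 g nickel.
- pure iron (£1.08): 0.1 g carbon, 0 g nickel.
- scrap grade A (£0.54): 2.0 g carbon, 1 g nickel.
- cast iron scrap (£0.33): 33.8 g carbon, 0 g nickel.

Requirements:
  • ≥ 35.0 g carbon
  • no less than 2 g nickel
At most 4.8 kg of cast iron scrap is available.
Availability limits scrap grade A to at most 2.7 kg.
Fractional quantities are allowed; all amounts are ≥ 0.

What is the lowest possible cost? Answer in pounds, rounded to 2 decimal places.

£1.16

This is a linear program. Let x1 = kg of scrap grade B, x2 = kg of ferrochrome, x3 = kg of pure iron, x4 = kg of scrap grade A, x5 = kg of cast iron scrap.
Minimize 0.44x1 + 2.95x2 + 1.08x3 + 0.54x4 + 0.33x5 with:
  3.2x1 + 70.5x2 + 0.1x3 + 2x4 + 33.8x5 ≥ 35   (carbon)
  1x1 + 3x2 + 1x4 ≥ 2   (nickel)
  x5 ≤ 4.8
  x4 ≤ 2.7
  x1, x2, x3, x4, x5 ≥ 0.
The optimal basis is {scrap grade B, cast iron scrap}; ferrochrome, pure iron, scrap grade A drop out. Binding constraints: carbon and nickel.
That vertex is x1 = 2, x5 = 0.8462.
Cost = 0.44·2 + 0.33·0.8462 = 1.1592.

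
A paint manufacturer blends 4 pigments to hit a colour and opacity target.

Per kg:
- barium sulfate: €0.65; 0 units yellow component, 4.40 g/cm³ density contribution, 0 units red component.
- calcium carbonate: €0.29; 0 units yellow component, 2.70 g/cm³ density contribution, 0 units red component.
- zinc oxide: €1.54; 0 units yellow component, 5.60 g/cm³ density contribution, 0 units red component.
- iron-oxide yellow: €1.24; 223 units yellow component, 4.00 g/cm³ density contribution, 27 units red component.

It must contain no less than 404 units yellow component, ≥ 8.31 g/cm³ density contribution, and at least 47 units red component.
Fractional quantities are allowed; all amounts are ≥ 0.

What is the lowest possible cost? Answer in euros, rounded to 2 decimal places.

Let x1 = kg of barium sulfate, x2 = kg of calcium carbonate, x3 = kg of zinc oxide, x4 = kg of iron-oxide yellow.
Minimise 0.65x1 + 0.29x2 + 1.54x3 + 1.24x4 s.t.:
  223x4 ≥ 404   (yellow component)
  4.4x1 + 2.7x2 + 5.6x3 + 4x4 ≥ 8.31   (density contribution)
  27x4 ≥ 47   (red component)
  x1, x2, x3, x4 ≥ 0.
The optimal basis is {calcium carbonate, iron-oxide yellow}; barium sulfate, zinc oxide drop out. The yellow component and density contribution requirements are met with equality.
That vertex is x2 = 0.3938, x4 = 1.812.
Cost = 0.29·0.3938 + 1.24·1.812 = 2.3611.

€2.36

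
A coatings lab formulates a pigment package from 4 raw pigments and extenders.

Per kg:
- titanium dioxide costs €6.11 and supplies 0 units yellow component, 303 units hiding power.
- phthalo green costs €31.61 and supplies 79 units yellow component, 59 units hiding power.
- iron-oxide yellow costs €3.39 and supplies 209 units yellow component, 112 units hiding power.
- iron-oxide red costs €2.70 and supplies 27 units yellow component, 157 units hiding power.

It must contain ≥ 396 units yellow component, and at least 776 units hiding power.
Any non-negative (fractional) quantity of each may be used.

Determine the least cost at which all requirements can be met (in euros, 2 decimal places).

Let x1 = kg of titanium dioxide, x2 = kg of phthalo green, x3 = kg of iron-oxide yellow, x4 = kg of iron-oxide red.
Minimise 6.11x1 + 31.61x2 + 3.39x3 + 2.7x4 s.t.:
  79x2 + 209x3 + 27x4 ≥ 396   (yellow component)
  303x1 + 59x2 + 112x3 + 157x4 ≥ 776   (hiding power)
  x1, x2, x3, x4 ≥ 0.
At the optimum only iron-oxide yellow, iron-oxide red are positive (titanium dioxide, phthalo green = 0). The yellow component and hiding power requirements are met with equality.
So iron-oxide yellow = 1.384 kg, iron-oxide red = 3.956 kg.
Total cost: 3.39·1.384 + 2.7·3.956 = 15.3730.

€15.37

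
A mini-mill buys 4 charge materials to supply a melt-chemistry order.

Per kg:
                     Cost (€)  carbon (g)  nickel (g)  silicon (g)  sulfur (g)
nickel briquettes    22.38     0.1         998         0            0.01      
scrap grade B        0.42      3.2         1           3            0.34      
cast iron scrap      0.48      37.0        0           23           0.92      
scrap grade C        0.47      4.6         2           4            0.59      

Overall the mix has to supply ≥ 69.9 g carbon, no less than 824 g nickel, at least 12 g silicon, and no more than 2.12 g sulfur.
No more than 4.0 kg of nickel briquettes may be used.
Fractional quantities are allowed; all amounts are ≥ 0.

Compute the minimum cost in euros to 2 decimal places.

Treat it as an LP. Let x1 = kg of nickel briquettes, x2 = kg of scrap grade B, x3 = kg of cast iron scrap, x4 = kg of scrap grade C.
min 22.38x1 + 0.42x2 + 0.48x3 + 0.47x4 s.t.:
  0.1x1 + 3.2x2 + 37x3 + 4.6x4 ≥ 69.9   (carbon)
  998x1 + 1x2 + 2x4 ≥ 824   (nickel)
  3x2 + 23x3 + 4x4 ≥ 12   (silicon)
  0.01x1 + 0.34x2 + 0.92x3 + 0.59x4 ≤ 2.12   (sulfur)
  x1 ≤ 4
  x1, x2, x3, x4 ≥ 0.
The cheapest feasible vertex uses only nickel briquettes, cast iron scrap; scrap grade B, scrap grade C are not used. The carbon and nickel requirements are met with equality.
Solving gives x1 = 0.8257, x3 = 1.887.
Hence cost = 22.38·0.8257 + 0.48·1.887 = €19.3849.

€19.38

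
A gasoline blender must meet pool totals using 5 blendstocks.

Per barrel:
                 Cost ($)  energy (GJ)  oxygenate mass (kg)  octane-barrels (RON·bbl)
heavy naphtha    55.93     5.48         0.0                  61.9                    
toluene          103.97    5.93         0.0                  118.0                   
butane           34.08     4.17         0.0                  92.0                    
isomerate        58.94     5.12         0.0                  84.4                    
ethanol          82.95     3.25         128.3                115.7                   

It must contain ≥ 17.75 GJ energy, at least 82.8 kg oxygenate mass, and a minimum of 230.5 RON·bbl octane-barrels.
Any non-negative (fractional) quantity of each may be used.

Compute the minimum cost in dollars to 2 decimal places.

Set it up as a linear program. Let x1 = barrels of heavy naphtha, x2 = barrels of toluene, x3 = barrels of butane, x4 = barrels of isomerate, x5 = barrels of ethanol.
Minimize 55.93x1 + 103.97x2 + 34.08x3 + 58.94x4 + 82.95x5 subject to:
  5.48x1 + 5.93x2 + 4.17x3 + 5.12x4 + 3.25x5 ≥ 17.75   (energy)
  128.3x5 ≥ 82.8   (oxygenate mass)
  61.9x1 + 118x2 + 92x3 + 84.4x4 + 115.7x5 ≥ 230.5   (octane-barrels)
  x1, x2, x3, x4, x5 ≥ 0.
The optimal basis is {butane, ethanol}; heavy naphtha, toluene, isomerate drop out. Binding constraints: energy and oxygenate mass.
Optimal quantities: butane = 3.7536 barrels, ethanol = 0.64536 barrels.
Hence cost = 34.08·3.7536 + 82.95·0.64536 = $181.4553.

$181.46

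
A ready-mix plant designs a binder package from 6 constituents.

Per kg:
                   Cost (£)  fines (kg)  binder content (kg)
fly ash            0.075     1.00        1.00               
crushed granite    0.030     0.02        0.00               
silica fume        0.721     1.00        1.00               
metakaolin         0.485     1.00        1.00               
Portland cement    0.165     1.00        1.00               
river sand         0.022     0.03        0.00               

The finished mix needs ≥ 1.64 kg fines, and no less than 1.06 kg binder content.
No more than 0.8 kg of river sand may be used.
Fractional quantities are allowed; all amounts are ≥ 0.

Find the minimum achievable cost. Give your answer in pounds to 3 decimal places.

Let x1 = kg of fly ash, x2 = kg of crushed granite, x3 = kg of silica fume, x4 = kg of metakaolin, x5 = kg of Portland cement, x6 = kg of river sand.
Minimise 0.075x1 + 0.03x2 + 0.721x3 + 0.485x4 + 0.165x5 + 0.022x6 with:
  1x1 + 0.02x2 + 1x3 + 1x4 + 1x5 + 0.03x6 ≥ 1.64   (fines)
  1x1 + 1x3 + 1x4 + 1x5 ≥ 1.06   (binder content)
  x6 ≤ 0.8
  x1, x2, x3, x4, x5, x6 ≥ 0.
The minimum-cost mix takes nothing from crushed granite, silica fume, metakaolin, Portland cement, river sand — only fly ash. The fines requirement is met with equality.
So fly ash = 1.64 kg.
Cost = 0.075·1.64 = 0.12300.

£0.123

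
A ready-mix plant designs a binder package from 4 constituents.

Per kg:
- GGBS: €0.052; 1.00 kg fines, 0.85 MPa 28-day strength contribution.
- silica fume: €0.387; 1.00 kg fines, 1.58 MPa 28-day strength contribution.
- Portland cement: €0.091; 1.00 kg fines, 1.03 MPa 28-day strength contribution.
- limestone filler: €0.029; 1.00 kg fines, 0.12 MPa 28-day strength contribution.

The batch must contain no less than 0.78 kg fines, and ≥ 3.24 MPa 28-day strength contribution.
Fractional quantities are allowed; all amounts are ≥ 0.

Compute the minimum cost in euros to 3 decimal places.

Let x1 = kg of GGBS, x2 = kg of silica fume, x3 = kg of Portland cement, x4 = kg of limestone filler.
min 0.052x1 + 0.387x2 + 0.091x3 + 0.029x4 subject to:
  1x1 + 1x2 + 1x3 + 1x4 ≥ 0.78   (fines)
  0.85x1 + 1.58x2 + 1.03x3 + 0.12x4 ≥ 3.24   (28-day strength contribution)
  x1, x2, x3, x4 ≥ 0.
The optimal basis is {GGBS}; silica fume, Portland cement, limestone filler drop out. The 28-day strength contribution requirement is met with equality.
So GGBS = 3.812 kg.
Hence cost = 0.052·3.812 = €0.19822.

€0.198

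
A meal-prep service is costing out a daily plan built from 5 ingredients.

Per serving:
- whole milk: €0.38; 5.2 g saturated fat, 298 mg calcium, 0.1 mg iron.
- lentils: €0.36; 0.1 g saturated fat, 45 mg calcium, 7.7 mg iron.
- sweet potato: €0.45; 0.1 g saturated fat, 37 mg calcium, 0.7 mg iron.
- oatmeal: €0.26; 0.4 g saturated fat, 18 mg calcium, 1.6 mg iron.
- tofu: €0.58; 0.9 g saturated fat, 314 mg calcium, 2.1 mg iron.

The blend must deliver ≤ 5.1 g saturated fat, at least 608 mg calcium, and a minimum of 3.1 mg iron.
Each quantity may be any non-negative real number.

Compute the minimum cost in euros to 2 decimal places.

Let x1 = servings of whole milk, x2 = servings of lentils, x3 = servings of sweet potato, x4 = servings of oatmeal, x5 = servings of tofu.
min 0.38x1 + 0.36x2 + 0.45x3 + 0.26x4 + 0.58x5 s.t.:
  5.2x1 + 0.1x2 + 0.1x3 + 0.4x4 + 0.9x5 ≤ 5.1   (saturated fat)
  298x1 + 45x2 + 37x3 + 18x4 + 314x5 ≥ 608   (calcium)
  0.1x1 + 7.7x2 + 0.7x3 + 1.6x4 + 2.1x5 ≥ 3.1   (iron)
  x1, x2, x3, x4, x5 ≥ 0.
The cheapest feasible vertex uses only whole milk, lentils, tofu; sweet potato, oatmeal are not used. Binding constraints: saturated fat, calcium, iron.
Solving gives x1 = 0.773, x2 = 0.06717, x5 = 1.193.
Total cost: 0.38·0.773 + 0.36·0.06717 + 0.58·1.193 = 1.0099.

€1.01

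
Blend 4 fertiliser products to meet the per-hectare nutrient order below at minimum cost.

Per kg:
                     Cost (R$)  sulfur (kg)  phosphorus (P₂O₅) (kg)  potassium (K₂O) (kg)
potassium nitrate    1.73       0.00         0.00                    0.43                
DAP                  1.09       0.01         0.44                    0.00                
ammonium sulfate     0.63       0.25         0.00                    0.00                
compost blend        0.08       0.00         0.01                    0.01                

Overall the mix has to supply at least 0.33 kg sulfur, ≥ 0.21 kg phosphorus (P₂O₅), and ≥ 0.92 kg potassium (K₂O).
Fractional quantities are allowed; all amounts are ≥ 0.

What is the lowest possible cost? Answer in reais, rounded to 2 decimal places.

Let x1 = kg of potassium nitrate, x2 = kg of DAP, x3 = kg of ammonium sulfate, x4 = kg of compost blend.
Minimize 1.73x1 + 1.09x2 + 0.63x3 + 0.08x4 with:
  0.01x2 + 0.25x3 ≥ 0.33   (sulfur)
  0.44x2 + 0.01x4 ≥ 0.21   (phosphorus (P₂O₅))
  0.43x1 + 0.01x4 ≥ 0.92   (potassium (K₂O))
  x1, x2, x3, x4 ≥ 0.
The minimum-cost mix takes nothing from compost blend — only potassium nitrate, DAP, ammonium sulfate. There the sulfur, phosphorus (P₂O₅), potassium (K₂O) constraints are tight.
So potassium nitrate = 2.14 kg, DAP = 0.4773 kg, ammonium sulfate = 1.301 kg.
Total cost: 1.73·2.14 + 1.09·0.4773 + 0.63·1.301 = 5.0421.

R$5.04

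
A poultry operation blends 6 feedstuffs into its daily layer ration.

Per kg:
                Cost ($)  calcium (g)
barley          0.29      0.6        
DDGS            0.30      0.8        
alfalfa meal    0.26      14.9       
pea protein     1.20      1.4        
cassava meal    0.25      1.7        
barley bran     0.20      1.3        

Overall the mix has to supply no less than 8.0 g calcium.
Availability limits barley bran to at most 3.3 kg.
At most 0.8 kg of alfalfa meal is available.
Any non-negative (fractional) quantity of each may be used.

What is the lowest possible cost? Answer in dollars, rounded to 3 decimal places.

$0.140

This is a linear program. Let x1 = kg of barley, x2 = kg of DDGS, x3 = kg of alfalfa meal, x4 = kg of pea protein, x5 = kg of cassava meal, x6 = kg of barley bran.
Minimize 0.29x1 + 0.3x2 + 0.26x3 + 1.2x4 + 0.25x5 + 0.2x6 with:
  0.6x1 + 0.8x2 + 14.9x3 + 1.4x4 + 1.7x5 + 1.3x6 ≥ 8   (calcium)
  x6 ≤ 3.3
  x3 ≤ 0.8
  x1, x2, x3, x4, x5, x6 ≥ 0.
At the optimum only alfalfa meal is positive (barley, DDGS, pea protein, cassava meal, barley bran = 0). The calcium requirement is met with equality.
Optimal quantities: alfalfa meal = 0.5369 kg.
Cost = 0.26·0.5369 = 0.13959.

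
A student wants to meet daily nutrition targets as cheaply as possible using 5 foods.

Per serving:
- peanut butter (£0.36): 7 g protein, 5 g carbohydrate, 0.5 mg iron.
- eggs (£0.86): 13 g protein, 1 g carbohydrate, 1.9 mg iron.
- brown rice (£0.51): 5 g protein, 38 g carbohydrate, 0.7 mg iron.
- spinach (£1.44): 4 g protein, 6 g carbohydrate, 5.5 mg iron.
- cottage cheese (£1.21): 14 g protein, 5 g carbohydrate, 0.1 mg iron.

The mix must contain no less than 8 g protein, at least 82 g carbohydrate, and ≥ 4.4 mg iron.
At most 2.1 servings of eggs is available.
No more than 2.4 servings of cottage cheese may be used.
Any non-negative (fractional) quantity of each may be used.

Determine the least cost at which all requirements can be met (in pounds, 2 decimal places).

Set it up as a linear program. Let x1 = servings of peanut butter, x2 = servings of eggs, x3 = servings of brown rice, x4 = servings of spinach, x5 = servings of cottage cheese.
min 0.36x1 + 0.86x2 + 0.51x3 + 1.44x4 + 1.21x5 s.t.:
  7x1 + 13x2 + 5x3 + 4x4 + 14x5 ≥ 8   (protein)
  5x1 + 1x2 + 38x3 + 6x4 + 5x5 ≥ 82   (carbohydrate)
  0.5x1 + 1.9x2 + 0.7x3 + 5.5x4 + 0.1x5 ≥ 4.4   (iron)
  x2 ≤ 2.1
  x5 ≤ 2.4
  x1, x2, x3, x4, x5 ≥ 0.
At the optimum only brown rice, spinach are positive (peanut butter, eggs, cottage cheese = 0). The carbohydrate and iron requirements are met with equality.
Optimal quantities: brown rice = 2.073 servings, spinach = 0.5361 servings.
Total cost: 0.51·2.073 + 1.44·0.5361 = 1.8292.

£1.83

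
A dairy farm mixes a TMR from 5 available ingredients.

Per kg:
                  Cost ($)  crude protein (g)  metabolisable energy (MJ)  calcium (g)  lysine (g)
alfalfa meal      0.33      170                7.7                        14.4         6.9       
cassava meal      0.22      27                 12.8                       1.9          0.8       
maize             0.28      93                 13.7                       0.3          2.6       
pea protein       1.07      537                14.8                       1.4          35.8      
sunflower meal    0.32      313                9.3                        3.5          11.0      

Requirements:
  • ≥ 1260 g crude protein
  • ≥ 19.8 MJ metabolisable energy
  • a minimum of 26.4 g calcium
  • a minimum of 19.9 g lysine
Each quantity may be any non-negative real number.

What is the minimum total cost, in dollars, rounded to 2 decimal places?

Let x1 = kg of alfalfa meal, x2 = kg of cassava meal, x3 = kg of maize, x4 = kg of pea protein, x5 = kg of sunflower meal.
min 0.33x1 + 0.22x2 + 0.28x3 + 1.07x4 + 0.32x5 with:
  170x1 + 27x2 + 93x3 + 537x4 + 313x5 ≥ 1260   (crude protein)
  7.7x1 + 12.8x2 + 13.7x3 + 14.8x4 + 9.3x5 ≥ 19.8   (metabolisable energy)
  14.4x1 + 1.9x2 + 0.3x3 + 1.4x4 + 3.5x5 ≥ 26.4   (calcium)
  6.9x1 + 0.8x2 + 2.6x3 + 35.8x4 + 11x5 ≥ 19.9   (lysine)
  x1, x2, x3, x4, x5 ≥ 0.
The cheapest feasible vertex uses only alfalfa meal, sunflower meal; cassava meal, maize, pea protein are not used. There the crude protein and calcium constraints are tight.
So alfalfa meal = 0.9849 kg, sunflower meal = 3.491 kg.
Total cost: 0.33·0.9849 + 0.32·3.491 = 1.4421.

$1.44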